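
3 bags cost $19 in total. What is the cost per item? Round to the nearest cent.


Total cost: $19
Number of items: 3
Unit price: $19 / 3 = $6.3333... ≈ $6.33

$6.33


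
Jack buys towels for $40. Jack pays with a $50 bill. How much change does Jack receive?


Start with the amount paid:
$50
Subtract the price:
$50 - $40 = $10

$10


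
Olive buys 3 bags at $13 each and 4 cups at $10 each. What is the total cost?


Cost of bags:
3 x $13 = $39
Cost of cups:
4 x $10 = $40
Add both:
$39 + $40 = $79

$79


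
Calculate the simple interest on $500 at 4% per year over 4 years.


Use the formula I = P x R x T / 100
P x R x T = 500 x 4 x 4 = 8000
I = 8000 / 100 = $80

$80


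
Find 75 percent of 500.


Convert percentage to decimal:
75% = 0.75
Multiply:
500 x 0.75 = 375

375


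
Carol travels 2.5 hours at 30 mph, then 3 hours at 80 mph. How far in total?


Leg 1 distance:
30 x 2.5 = 75 miles
Leg 2 distance:
80 x 3 = 240 miles
Total distance:
75 + 240 = 315 miles

315 miles


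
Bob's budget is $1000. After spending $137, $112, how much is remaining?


Add up expenses:
$137 + $112 = $249
Subtract from budget:
$1000 - $249 = $751

$751


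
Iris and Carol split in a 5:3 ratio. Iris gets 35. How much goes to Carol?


Find the multiplier:
35 / 5 = 7
Apply to Carol's share:
3 x 7 = 21

21


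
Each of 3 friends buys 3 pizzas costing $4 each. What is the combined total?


Cost per person:
3 x $4 = $12
Group total:
3 x $12 = $36

$36


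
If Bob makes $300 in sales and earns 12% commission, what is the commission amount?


Convert rate to decimal:
12% = 0.12
Multiply by sales:
$300 x 0.12 = $36

$36


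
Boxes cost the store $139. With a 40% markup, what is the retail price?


Calculate the markup amount:
40% of $139 = $55.60
Add to cost:
$139 + $55.60 = $194.60

$194.60


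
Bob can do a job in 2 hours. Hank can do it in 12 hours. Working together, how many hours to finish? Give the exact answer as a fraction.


Bob's rate: 1/2 of the job per hour
Hank's rate: 1/12 of the job per hour
Combined rate: 1/2 + 1/12 = 7/12 per hour
Time = 1 / (7/12) = 12/7 hours (≈ 1.71 hours)

12/7 hours


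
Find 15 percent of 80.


Convert percentage to decimal:
15% = 0.15
Multiply:
80 x 0.15 = 12

12


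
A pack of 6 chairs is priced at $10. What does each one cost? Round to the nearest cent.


Total cost: $10
Number of items: 6
Unit price: $10 / 6 = $1.6666... ≈ $1.67

$1.67


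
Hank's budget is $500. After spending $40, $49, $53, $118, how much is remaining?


Add up expenses:
$40 + $49 + $53 + $118 = $260
Subtract from budget:
$500 - $260 = $240

$240


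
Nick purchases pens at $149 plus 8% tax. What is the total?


Calculate the tax:
8% of $149 = $11.92
Add tax to price:
$149 + $11.92 = $160.92

$160.92


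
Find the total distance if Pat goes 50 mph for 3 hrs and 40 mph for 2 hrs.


Leg 1 distance:
50 x 3 = 150 miles
Leg 2 distance:
40 x 2 = 80 miles
Total distance:
150 + 80 = 230 miles

230 miles


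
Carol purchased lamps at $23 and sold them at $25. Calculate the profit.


Selling price = $25
Cost price = $23
Profit = selling price - cost price:
Profit = $25 - $23 = $2

$2


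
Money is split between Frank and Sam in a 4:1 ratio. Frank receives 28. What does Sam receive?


Find the multiplier:
28 / 4 = 7
Apply to Sam's share:
1 x 7 = 7

7


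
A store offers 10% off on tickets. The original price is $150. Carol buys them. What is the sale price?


Calculate the discount amount:
10% of $150 = $15
Subtract from original:
$150 - $15 = $135

$135


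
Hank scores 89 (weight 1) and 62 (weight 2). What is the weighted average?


Weighted sum:
1 x 89 + 2 x 62 = 213
Total weight:
1 + 2 = 3
Weighted average:
213 / 3 = 71

71


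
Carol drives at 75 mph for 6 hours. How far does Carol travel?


Use the formula: distance = speed x time
Speed = 75 mph, Time = 6 hours
75 x 6 = 450 miles

450 miles


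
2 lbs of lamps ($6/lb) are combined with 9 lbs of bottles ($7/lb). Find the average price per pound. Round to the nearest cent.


Cost of lamps:
2 x $6 = $12
Cost of bottles:
9 x $7 = $63
Total cost: $12 + $63 = $75
Total weight: 11 lbs
Average: $75 / 11 = $6.8181... ≈ $6.82/lb

$6.82/lb


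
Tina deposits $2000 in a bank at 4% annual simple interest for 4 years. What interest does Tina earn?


Use the formula I = P x R x T / 100
P x R x T = 2000 x 4 x 4 = 32000
I = 32000 / 100 = $320

$320


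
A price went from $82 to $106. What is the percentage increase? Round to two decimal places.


Find the absolute change:
|106 - 82| = 24
Divide by original and multiply by 100:
24 / 82 x 100 = 29.2682...% ≈ 29.27%

29.27%


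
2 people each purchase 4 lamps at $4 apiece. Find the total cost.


Cost per person:
4 x $4 = $16
Group total:
2 x $16 = $32

$32


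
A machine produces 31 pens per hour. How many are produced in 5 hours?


Production rate: 31 pens per hour
Time: 5 hours
Total: 31 x 5 = 155 pens

155 pens


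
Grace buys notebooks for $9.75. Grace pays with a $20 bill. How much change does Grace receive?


Start with the amount paid:
$20
Subtract the price:
$20 - $9.75 = $10.25

$10.25


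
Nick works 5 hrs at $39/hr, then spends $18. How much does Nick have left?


Calculate earnings:
5 x $39 = $195
Subtract spending:
$195 - $18 = $177

$177


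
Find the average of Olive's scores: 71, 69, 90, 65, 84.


Add the scores:
71 + 69 + 90 + 65 + 84 = 379
Divide by the number of tests:
379 / 5 = 75.8

75.8


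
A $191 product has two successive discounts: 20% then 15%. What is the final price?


First discount:
20% of $191 = $38.20
Price after first discount:
$191 - $38.20 = $152.80
Second discount:
15% of $152.80 = $22.92
Final price:
$152.80 - $22.92 = $129.88

$129.88


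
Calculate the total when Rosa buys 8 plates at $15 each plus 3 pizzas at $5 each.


Cost of plates:
8 x $15 = $120
Cost of pizzas:
3 x $5 = $15
Add both:
$120 + $15 = $135

$135


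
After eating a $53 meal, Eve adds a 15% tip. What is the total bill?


Calculate the tip:
15% of $53 = $7.95
Add tip to meal cost:
$53 + $7.95 = $60.95

$60.95


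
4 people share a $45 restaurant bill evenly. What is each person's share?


Total bill: $45
Number of people: 4
Each pays: $45 / 4 = $11.25

$11.25


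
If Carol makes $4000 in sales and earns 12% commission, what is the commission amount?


Convert rate to decimal:
12% = 0.12
Multiply by sales:
$4000 x 0.12 = $480

$480


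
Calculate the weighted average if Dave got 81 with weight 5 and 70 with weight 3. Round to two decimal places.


Weighted sum:
5 x 81 + 3 x 70 = 615
Total weight:
5 + 3 = 8
Weighted average:
615 / 8 = 76.875 ≈ 76.88

76.88


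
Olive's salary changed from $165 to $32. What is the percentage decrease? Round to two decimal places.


Find the absolute change:
|32 - 165| = 133
Divide by original and multiply by 100:
133 / 165 x 100 = 80.6060...% ≈ 80.61%

80.61%


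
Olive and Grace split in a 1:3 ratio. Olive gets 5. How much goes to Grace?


Find the multiplier:
5 / 1 = 5
Apply to Grace's share:
3 x 5 = 15

15


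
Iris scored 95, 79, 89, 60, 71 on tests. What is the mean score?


Add the scores:
95 + 79 + 89 + 60 + 71 = 394
Divide by the number of tests:
394 / 5 = 78.8

78.8


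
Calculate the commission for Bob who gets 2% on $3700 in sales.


Convert rate to decimal:
2% = 0.02
Multiply by sales:
$3700 x 0.02 = $74

$74


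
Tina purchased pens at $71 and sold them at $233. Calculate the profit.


Selling price = $233
Cost price = $71
Profit = selling price - cost price:
Profit = $233 - $71 = $162

$162


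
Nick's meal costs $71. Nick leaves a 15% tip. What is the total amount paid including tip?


Calculate the tip:
15% of $71 = $10.65
Add tip to meal cost:
$71 + $10.65 = $81.65

$81.65


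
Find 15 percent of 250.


Convert percentage to decimal:
15% = 0.15
Multiply:
250 x 0.15 = 37.5

37.5


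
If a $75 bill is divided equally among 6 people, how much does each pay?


Total bill: $75
Number of people: 6
Each pays: $75 / 6 = $12.50

$12.50


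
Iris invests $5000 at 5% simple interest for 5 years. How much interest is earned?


Use the formula I = P x R x T / 100
P x R x T = 5000 x 5 x 5 = 125000
I = 125000 / 100 = $1250

$1250


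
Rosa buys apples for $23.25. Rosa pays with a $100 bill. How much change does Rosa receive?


Start with the amount paid:
$100
Subtract the price:
$100 - $23.25 = $76.75

$76.75


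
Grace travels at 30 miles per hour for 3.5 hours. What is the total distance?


Use the formula: distance = speed x time
Speed = 30 mph, Time = 3.5 hours
30 x 3.5 = 105 miles

105 miles


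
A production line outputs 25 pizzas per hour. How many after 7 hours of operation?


Production rate: 25 pizzas per hour
Time: 7 hours
Total: 25 x 7 = 175 pizzas

175 pizzas


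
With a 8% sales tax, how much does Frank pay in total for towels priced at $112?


Calculate the tax:
8% of $112 = $8.96
Add tax to price:
$112 + $8.96 = $120.96

$120.96


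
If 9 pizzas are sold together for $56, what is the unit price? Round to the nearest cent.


Total cost: $56
Number of items: 9
Unit price: $56 / 9 = $6.2222... ≈ $6.22

$6.22


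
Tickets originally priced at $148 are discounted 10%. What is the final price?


Calculate the discount amount:
10% of $148 = $14.80
Subtract from original:
$148 - $14.80 = $133.20

$133.20


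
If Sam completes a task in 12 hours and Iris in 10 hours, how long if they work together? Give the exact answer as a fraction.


Sam's rate: 1/12 of the job per hour
Iris's rate: 1/10 of the job per hour
Combined rate: 1/12 + 1/10 = 11/60 per hour
Time = 1 / (11/60) = 60/11 hours (≈ 5.45 hours)

60/11 hours


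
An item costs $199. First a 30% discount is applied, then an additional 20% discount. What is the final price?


First discount:
30% of $199 = $59.70
Price after first discount:
$199 - $59.70 = $139.30
Second discount:
20% of $139.30 = $27.86
Final price:
$139.30 - $27.86 = $111.44

$111.44


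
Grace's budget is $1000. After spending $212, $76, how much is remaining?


Add up expenses:
$212 + $76 = $288
Subtract from budget:
$1000 - $288 = $712

$712


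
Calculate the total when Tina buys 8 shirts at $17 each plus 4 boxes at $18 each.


Cost of shirts:
8 x $17 = $136
Cost of boxes:
4 x $18 = $72
Add both:
$136 + $72 = $208

$208


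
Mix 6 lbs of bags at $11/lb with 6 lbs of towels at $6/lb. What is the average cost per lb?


Cost of bags:
6 x $11 = $66
Cost of towels:
6 x $6 = $36
Total cost: $66 + $36 = $102
Total weight: 12 lbs
Average: $102 / 12 = $8.50/lb

$8.50/lb


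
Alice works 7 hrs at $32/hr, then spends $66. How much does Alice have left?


Calculate earnings:
7 x $32 = $224
Subtract spending:
$224 - $66 = $158

$158


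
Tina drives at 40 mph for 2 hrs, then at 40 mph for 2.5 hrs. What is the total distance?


Leg 1 distance:
40 x 2 = 80 miles
Leg 2 distance:
40 x 2.5 = 100 miles
Total distance:
80 + 100 = 180 miles

180 miles


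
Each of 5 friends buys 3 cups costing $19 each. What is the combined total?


Cost per person:
3 x $19 = $57
Group total:
5 x $57 = $285

$285


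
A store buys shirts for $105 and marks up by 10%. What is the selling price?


Calculate the markup amount:
10% of $105 = $10.50
Add to cost:
$105 + $10.50 = $115.50

$115.50


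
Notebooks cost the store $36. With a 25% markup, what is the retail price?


Calculate the markup amount:
25% of $36 = $9
Add to cost:
$36 + $9 = $45

$45


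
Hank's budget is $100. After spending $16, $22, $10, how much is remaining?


Add up expenses:
$16 + $22 + $10 = $48
Subtract from budget:
$100 - $48 = $52

$52


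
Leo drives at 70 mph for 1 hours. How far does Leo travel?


Use the formula: distance = speed x time
Speed = 70 mph, Time = 1 hours
70 x 1 = 70 miles

70 miles


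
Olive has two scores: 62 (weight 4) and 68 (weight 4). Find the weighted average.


Weighted sum:
4 x 62 + 4 x 68 = 520
Total weight:
4 + 4 = 8
Weighted average:
520 / 8 = 65

65


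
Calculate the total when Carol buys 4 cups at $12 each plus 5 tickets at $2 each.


Cost of cups:
4 x $12 = $48
Cost of tickets:
5 x $2 = $10
Add both:
$48 + $10 = $58

$58


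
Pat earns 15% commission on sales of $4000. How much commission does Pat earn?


Convert rate to decimal:
15% = 0.15
Multiply by sales:
$4000 x 0.15 = $600

$600


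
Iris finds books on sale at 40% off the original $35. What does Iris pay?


Calculate the discount amount:
40% of $35 = $14
Subtract from original:
$35 - $14 = $21

$21


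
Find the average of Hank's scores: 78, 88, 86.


Add the scores:
78 + 88 + 86 = 252
Divide by the number of tests:
252 / 3 = 84

84


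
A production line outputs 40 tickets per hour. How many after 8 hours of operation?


Production rate: 40 tickets per hour
Time: 8 hours
Total: 40 x 8 = 320 tickets

320 tickets


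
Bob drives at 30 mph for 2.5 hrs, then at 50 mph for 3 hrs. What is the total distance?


Leg 1 distance:
30 x 2.5 = 75 miles
Leg 2 distance:
50 x 3 = 150 miles
Total distance:
75 + 150 = 225 miles

225 miles


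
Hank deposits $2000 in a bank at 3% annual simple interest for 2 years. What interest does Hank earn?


Use the formula I = P x R x T / 100
P x R x T = 2000 x 3 x 2 = 12000
I = 12000 / 100 = $120

$120


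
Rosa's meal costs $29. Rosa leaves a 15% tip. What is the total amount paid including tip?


Calculate the tip:
15% of $29 = $4.35
Add tip to meal cost:
$29 + $4.35 = $33.35

$33.35


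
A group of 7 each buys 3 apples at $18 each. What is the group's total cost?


Cost per person:
3 x $18 = $54
Group total:
7 x $54 = $378

$378


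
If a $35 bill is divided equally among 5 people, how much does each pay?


Total bill: $35
Number of people: 5
Each pays: $35 / 5 = $7

$7


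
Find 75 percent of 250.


Convert percentage to decimal:
75% = 0.75
Multiply:
250 x 0.75 = 187.5

187.5


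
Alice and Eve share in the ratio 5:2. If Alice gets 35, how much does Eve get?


Find the multiplier:
35 / 5 = 7
Apply to Eve's share:
2 x 7 = 14

14


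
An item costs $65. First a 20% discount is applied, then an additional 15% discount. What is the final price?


First discount:
20% of $65 = $13
Price after first discount:
$65 - $13 = $52
Second discount:
15% of $52 = $7.80
Final price:
$52 - $7.80 = $44.20

$44.20


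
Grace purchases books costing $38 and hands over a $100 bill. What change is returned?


Start with the amount paid:
$100
Subtract the price:
$100 - $38 = $62

$62


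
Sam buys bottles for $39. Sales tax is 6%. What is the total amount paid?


Calculate the tax:
6% of $39 = $2.34
Add tax to price:
$39 + $2.34 = $41.34

$41.34


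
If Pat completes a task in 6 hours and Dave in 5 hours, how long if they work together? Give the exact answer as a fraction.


Pat's rate: 1/6 of the job per hour
Dave's rate: 1/5 of the job per hour
Combined rate: 1/6 + 1/5 = 11/30 per hour
Time = 1 / (11/30) = 30/11 hours (≈ 2.73 hours)

30/11 hours


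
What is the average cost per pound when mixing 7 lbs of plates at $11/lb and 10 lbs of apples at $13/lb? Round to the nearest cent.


Cost of plates:
7 x $11 = $77
Cost of apples:
10 x $13 = $130
Total cost: $77 + $130 = $207
Total weight: 17 lbs
Average: $207 / 17 = $12.1764... ≈ $12.18/lb

$12.18/lb


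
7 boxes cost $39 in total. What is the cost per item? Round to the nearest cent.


Total cost: $39
Number of items: 7
Unit price: $39 / 7 = $5.5714... ≈ $5.57

$5.57


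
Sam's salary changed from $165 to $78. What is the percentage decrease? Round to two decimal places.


Find the absolute change:
|78 - 165| = 87
Divide by original and multiply by 100:
87 / 165 x 100 = 52.7272...% ≈ 52.73%

52.73%


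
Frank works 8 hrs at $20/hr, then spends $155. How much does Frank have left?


Calculate earnings:
8 x $20 = $160
Subtract spending:
$160 - $155 = $5

$5


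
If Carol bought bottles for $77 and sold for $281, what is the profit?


Selling price = $281
Cost price = $77
Profit = selling price - cost price:
Profit = $281 - $77 = $204

$204


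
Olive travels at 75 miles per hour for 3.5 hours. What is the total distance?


Use the formula: distance = speed x time
Speed = 75 mph, Time = 3.5 hours
75 x 3.5 = 262.5 miles

262.5 miles


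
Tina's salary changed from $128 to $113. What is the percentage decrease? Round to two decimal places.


Find the absolute change:
|113 - 128| = 15
Divide by original and multiply by 100:
15 / 128 x 100 = 11.7187...% ≈ 11.72%

11.72%


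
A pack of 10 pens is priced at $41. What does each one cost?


Total cost: $41
Number of items: 10
Unit price: $41 / 10 = $4.10

$4.10


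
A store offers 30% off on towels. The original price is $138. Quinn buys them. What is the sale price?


Calculate the discount amount:
30% of $138 = $41.40
Subtract from original:
$138 - $41.40 = $96.60

$96.60


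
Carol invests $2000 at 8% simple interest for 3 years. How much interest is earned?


Use the formula I = P x R x T / 100
P x R x T = 2000 x 8 x 3 = 48000
I = 48000 / 100 = $480

$480


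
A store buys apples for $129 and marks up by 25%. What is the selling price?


Calculate the markup amount:
25% of $129 = $32.25
Add to cost:
$129 + $32.25 = $161.25

$161.25


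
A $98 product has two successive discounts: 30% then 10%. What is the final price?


First discount:
30% of $98 = $29.40
Price after first discount:
$98 - $29.40 = $68.60
Second discount:
10% of $68.60 = $6.86
Final price:
$68.60 - $6.86 = $61.74

$61.74


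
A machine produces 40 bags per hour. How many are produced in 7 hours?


Production rate: 40 bags per hour
Time: 7 hours
Total: 40 x 7 = 280 bags

280 bags


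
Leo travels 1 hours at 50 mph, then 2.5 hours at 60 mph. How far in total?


Leg 1 distance:
50 x 1 = 50 miles
Leg 2 distance:
60 x 2.5 = 150 miles
Total distance:
50 + 150 = 200 miles

200 miles


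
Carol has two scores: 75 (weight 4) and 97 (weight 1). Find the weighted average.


Weighted sum:
4 x 75 + 1 x 97 = 397
Total weight:
4 + 1 = 5
Weighted average:
397 / 5 = 79.4

79.4


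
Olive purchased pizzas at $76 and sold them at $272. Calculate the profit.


Selling price = $272
Cost price = $76
Profit = selling price - cost price:
Profit = $272 - $76 = $196

$196


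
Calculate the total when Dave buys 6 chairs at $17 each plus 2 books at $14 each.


Cost of chairs:
6 x $17 = $102
Cost of books:
2 x $14 = $28
Add both:
$102 + $28 = $130

$130


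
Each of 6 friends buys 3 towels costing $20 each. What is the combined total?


Cost per person:
3 x $20 = $60
Group total:
6 x $60 = $360

$360


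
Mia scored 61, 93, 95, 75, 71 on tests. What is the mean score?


Add the scores:
61 + 93 + 95 + 75 + 71 = 395
Divide by the number of tests:
395 / 5 = 79

79


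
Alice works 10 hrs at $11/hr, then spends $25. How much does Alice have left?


Calculate earnings:
10 x $11 = $110
Subtract spending:
$110 - $25 = $85

$85


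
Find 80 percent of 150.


Convert percentage to decimal:
80% = 0.8
Multiply:
150 x 0.8 = 120

120


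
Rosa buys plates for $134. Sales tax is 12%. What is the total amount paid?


Calculate the tax:
12% of $134 = $16.08
Add tax to price:
$134 + $16.08 = $150.08

$150.08


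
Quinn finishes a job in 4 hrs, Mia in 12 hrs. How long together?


Quinn's rate: 1/4 of the job per hour
Mia's rate: 1/12 of the job per hour
Combined rate: 1/4 + 1/12 = 1/3 per hour
Time = 1 / (1/3) = 3 hours

3 hours


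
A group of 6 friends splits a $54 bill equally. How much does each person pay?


Total bill: $54
Number of people: 6
Each pays: $54 / 6 = $9

$9


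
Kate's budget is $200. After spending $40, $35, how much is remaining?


Add up expenses:
$40 + $35 = $75
Subtract from budget:
$200 - $75 = $125

$125


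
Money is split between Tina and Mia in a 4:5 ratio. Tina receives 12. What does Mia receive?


Find the multiplier:
12 / 4 = 3
Apply to Mia's share:
5 x 3 = 15

15


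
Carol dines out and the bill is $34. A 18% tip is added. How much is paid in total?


Calculate the tip:
18% of $34 = $6.12
Add tip to meal cost:
$34 + $6.12 = $40.12

$40.12


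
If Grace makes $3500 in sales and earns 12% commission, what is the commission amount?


Convert rate to decimal:
12% = 0.12
Multiply by sales:
$3500 x 0.12 = $420

$420


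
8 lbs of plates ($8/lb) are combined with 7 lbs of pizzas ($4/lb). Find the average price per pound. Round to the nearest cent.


Cost of plates:
8 x $8 = $64
Cost of pizzas:
7 x $4 = $28
Total cost: $64 + $28 = $92
Total weight: 15 lbs
Average: $92 / 15 = $6.1333... ≈ $6.13/lb

$6.13/lb


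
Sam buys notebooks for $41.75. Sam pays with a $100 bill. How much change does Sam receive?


Start with the amount paid:
$100
Subtract the price:
$100 - $41.75 = $58.25

$58.25


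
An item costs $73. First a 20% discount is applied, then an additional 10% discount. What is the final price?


First discount:
20% of $73 = $14.60
Price after first discount:
$73 - $14.60 = $58.40
Second discount:
10% of $58.40 = $5.84
Final price:
$58.40 - $5.84 = $52.56

$52.56


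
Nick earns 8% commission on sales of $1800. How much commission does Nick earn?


Convert rate to decimal:
8% = 0.08
Multiply by sales:
$1800 x 0.08 = $144

$144


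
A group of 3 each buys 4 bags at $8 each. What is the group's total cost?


Cost per person:
4 x $8 = $32
Group total:
3 x $32 = $96

$96


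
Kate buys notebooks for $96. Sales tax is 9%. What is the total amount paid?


Calculate the tax:
9% of $96 = $8.64
Add tax to price:
$96 + $8.64 = $104.64

$104.64


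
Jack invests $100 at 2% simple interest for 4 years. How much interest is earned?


Use the formula I = P x R x T / 100
P x R x T = 100 x 2 x 4 = 800
I = 800 / 100 = $8

$8


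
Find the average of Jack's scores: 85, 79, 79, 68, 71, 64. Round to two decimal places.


Add the scores:
85 + 79 + 79 + 68 + 71 + 64 = 446
Divide by the number of tests:
446 / 6 = 74.3333... ≈ 74.33

74.33


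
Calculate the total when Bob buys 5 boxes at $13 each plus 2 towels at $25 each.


Cost of boxes:
5 x $13 = $65
Cost of towels:
2 x $25 = $50
Add both:
$65 + $50 = $115

$115


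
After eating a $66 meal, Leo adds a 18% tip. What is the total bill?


Calculate the tip:
18% of $66 = $11.88
Add tip to meal cost:
$66 + $11.88 = $77.88

$77.88


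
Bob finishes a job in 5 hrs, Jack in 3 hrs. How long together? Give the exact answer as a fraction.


Bob's rate: 1/5 of the job per hour
Jack's rate: 1/3 of the job per hour
Combined rate: 1/5 + 1/3 = 8/15 per hour
Time = 1 / (8/15) = 15/8 hours (≈ 1.88 hours)

15/8 hours


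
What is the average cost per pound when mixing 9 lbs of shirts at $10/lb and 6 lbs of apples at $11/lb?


Cost of shirts:
9 x $10 = $90
Cost of apples:
6 x $11 = $66
Total cost: $90 + $66 = $156
Total weight: 15 lbs
Average: $156 / 15 = $10.40/lb

$10.40/lb


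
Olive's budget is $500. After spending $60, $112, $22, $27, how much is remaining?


Add up expenses:
$60 + $112 + $22 + $27 = $221
Subtract from budget:
$500 - $221 = $279

$279


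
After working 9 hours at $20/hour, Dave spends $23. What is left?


Calculate earnings:
9 x $20 = $180
Subtract spending:
$180 - $23 = $157

$157


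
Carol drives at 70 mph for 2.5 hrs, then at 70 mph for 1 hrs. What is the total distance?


Leg 1 distance:
70 x 2.5 = 175 miles
Leg 2 distance:
70 x 1 = 70 miles
Total distance:
175 + 70 = 245 miles

245 miles


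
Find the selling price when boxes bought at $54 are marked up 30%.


Calculate the markup amount:
30% of $54 = $16.20
Add to cost:
$54 + $16.20 = $70.20

$70.20


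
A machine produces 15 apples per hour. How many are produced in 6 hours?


Production rate: 15 apples per hour
Time: 6 hours
Total: 15 x 6 = 90 apples

90 apples


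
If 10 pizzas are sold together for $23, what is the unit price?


Total cost: $23
Number of items: 10
Unit price: $23 / 10 = $2.30

$2.30


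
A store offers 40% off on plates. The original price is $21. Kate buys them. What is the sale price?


Calculate the discount amount:
40% of $21 = $8.40
Subtract from original:
$21 - $8.40 = $12.60

$12.60


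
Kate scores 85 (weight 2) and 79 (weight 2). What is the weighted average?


Weighted sum:
2 x 85 + 2 x 79 = 328
Total weight:
2 + 2 = 4
Weighted average:
328 / 4 = 82

82


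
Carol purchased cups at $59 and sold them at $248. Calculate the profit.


Selling price = $248
Cost price = $59
Profit = selling price - cost price:
Profit = $248 - $59 = $189

$189


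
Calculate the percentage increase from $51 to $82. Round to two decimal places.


Find the absolute change:
|82 - 51| = 31
Divide by original and multiply by 100:
31 / 51 x 100 = 60.7843...% ≈ 60.78%

60.78%


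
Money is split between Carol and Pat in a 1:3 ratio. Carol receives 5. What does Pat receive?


Find the multiplier:
5 / 1 = 5
Apply to Pat's share:
3 x 5 = 15

15


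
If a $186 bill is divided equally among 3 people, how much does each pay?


Total bill: $186
Number of people: 3
Each pays: $186 / 3 = $62

$62


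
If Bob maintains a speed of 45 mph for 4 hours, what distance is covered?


Use the formula: distance = speed x time
Speed = 45 mph, Time = 4 hours
45 x 4 = 180 miles

180 miles


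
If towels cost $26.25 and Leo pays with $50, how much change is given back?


Start with the amount paid:
$50
Subtract the price:
$50 - $26.25 = $23.75

$23.75


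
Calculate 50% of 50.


Convert percentage to decimal:
50% = 0.5
Multiply:
50 x 0.5 = 25

25


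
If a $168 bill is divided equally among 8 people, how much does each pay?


Total bill: $168
Number of people: 8
Each pays: $168 / 8 = $21

$21


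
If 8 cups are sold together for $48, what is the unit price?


Total cost: $48
Number of items: 8
Unit price: $48 / 8 = $6

$6


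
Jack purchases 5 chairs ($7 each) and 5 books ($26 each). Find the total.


Cost of chairs:
5 x $7 = $35
Cost of books:
5 x $26 = $130
Add both:
$35 + $130 = $165

$165


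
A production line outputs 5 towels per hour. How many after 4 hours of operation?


Production rate: 5 towels per hour
Time: 4 hours
Total: 5 x 4 = 20 towels

20 towels


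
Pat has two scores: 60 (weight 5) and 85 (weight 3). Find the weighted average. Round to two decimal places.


Weighted sum:
5 x 60 + 3 x 85 = 555
Total weight:
5 + 3 = 8
Weighted average:
555 / 8 = 69.375 ≈ 69.38

69.38


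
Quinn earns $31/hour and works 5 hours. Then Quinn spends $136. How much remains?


Calculate earnings:
5 x $31 = $155
Subtract spending:
$155 - $136 = $19

$19


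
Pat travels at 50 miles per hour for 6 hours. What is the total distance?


Use the formula: distance = speed x time
Speed = 50 mph, Time = 6 hours
50 x 6 = 300 miles

300 miles


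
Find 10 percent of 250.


Convert percentage to decimal:
10% = 0.1
Multiply:
250 x 0.1 = 25

25


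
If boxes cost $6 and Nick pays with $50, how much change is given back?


Start with the amount paid:
$50
Subtract the price:
$50 - $6 = $44

$44


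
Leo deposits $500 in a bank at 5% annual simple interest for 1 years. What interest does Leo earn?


Use the formula I = P x R x T / 100
P x R x T = 500 x 5 x 1 = 2500
I = 2500 / 100 = $25

$25


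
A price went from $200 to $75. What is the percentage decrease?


Find the absolute change:
|75 - 200| = 125
Divide by original and multiply by 100:
125 / 200 x 100 = 62.5%

62.5%


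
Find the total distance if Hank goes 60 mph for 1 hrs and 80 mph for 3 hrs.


Leg 1 distance:
60 x 1 = 60 miles
Leg 2 distance:
80 x 3 = 240 miles
Total distance:
60 + 240 = 300 miles

300 miles


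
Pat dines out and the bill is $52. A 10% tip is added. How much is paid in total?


Calculate the tip:
10% of $52 = $5.20
Add tip to meal cost:
$52 + $5.20 = $57.20

$57.20


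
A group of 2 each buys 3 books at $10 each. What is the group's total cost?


Cost per person:
3 x $10 = $30
Group total:
2 x $30 = $60

$60


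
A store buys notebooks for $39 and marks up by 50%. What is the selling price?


Calculate the markup amount:
50% of $39 = $19.50
Add to cost:
$39 + $19.50 = $58.50

$58.50


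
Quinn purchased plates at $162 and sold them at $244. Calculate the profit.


Selling price = $244
Cost price = $162
Profit = selling price - cost price:
Profit = $244 - $162 = $82

$82


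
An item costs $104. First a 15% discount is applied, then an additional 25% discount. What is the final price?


First discount:
15% of $104 = $15.60
Price after first discount:
$104 - $15.60 = $88.40
Second discount:
25% of $88.40 = $22.10
Final price:
$88.40 - $22.10 = $66.30

$66.30


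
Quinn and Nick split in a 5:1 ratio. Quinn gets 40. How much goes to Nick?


Find the multiplier:
40 / 5 = 8
Apply to Nick's share:
1 x 8 = 8

8


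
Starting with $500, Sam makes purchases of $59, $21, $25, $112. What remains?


Add up expenses:
$59 + $21 + $25 + $112 = $217
Subtract from budget:
$500 - $217 = $283

$283


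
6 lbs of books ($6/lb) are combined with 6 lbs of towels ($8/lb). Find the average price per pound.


Cost of books:
6 x $6 = $36
Cost of towels:
6 x $8 = $48
Total cost: $36 + $48 = $84
Total weight: 12 lbs
Average: $84 / 12 = $7/lb

$7/lb


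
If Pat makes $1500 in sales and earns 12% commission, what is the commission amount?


Convert rate to decimal:
12% = 0.12
Multiply by sales:
$1500 x 0.12 = $180

$180


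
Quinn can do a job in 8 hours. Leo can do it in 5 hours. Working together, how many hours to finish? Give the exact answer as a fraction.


Quinn's rate: 1/8 of the job per hour
Leo's rate: 1/5 of the job per hour
Combined rate: 1/8 + 1/5 = 13/40 per hour
Time = 1 / (13/40) = 40/13 hours (≈ 3.08 hours)

40/13 hours


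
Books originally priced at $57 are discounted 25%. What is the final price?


Calculate the discount amount:
25% of $57 = $14.25
Subtract from original:
$57 - $14.25 = $42.75

$42.75


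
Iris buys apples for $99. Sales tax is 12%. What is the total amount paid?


Calculate the tax:
12% of $99 = $11.88
Add tax to price:
$99 + $11.88 = $110.88

$110.88


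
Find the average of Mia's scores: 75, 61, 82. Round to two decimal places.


Add the scores:
75 + 61 + 82 = 218
Divide by the number of tests:
218 / 3 = 72.6666... ≈ 72.67

72.67


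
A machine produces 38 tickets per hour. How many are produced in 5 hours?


Production rate: 38 tickets per hour
Time: 5 hours
Total: 38 x 5 = 190 tickets

190 tickets


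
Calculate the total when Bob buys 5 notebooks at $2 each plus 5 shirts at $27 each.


Cost of notebooks:
5 x $2 = $10
Cost of shirts:
5 x $27 = $135
Add both:
$10 + $135 = $145

$145


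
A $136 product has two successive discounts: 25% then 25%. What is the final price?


First discount:
25% of $136 = $34
Price after first discount:
$136 - $34 = $102
Second discount:
25% of $102 = $25.50
Final price:
$102 - $25.50 = $76.50

$76.50


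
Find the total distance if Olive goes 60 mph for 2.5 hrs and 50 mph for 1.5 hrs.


Leg 1 distance:
60 x 2.5 = 150 miles
Leg 2 distance:
50 x 1.5 = 75 miles
Total distance:
150 + 75 = 225 miles

225 miles


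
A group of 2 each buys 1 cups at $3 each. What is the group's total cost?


Cost per person:
1 x $3 = $3
Group total:
2 x $3 = $6

$6


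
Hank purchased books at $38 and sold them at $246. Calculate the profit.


Selling price = $246
Cost price = $38
Profit = selling price - cost price:
Profit = $246 - $38 = $208

$208


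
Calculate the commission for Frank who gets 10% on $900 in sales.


Convert rate to decimal:
10% = 0.1
Multiply by sales:
$900 x 0.1 = $90

$90


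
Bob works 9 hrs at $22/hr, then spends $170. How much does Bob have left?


Calculate earnings:
9 x $22 = $198
Subtract spending:
$198 - $170 = $28

$28


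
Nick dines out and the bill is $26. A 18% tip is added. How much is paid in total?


Calculate the tip:
18% of $26 = $4.68
Add tip to meal cost:
$26 + $4.68 = $30.68

$30.68


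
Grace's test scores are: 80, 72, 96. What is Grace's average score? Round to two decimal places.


Add the scores:
80 + 72 + 96 = 248
Divide by the number of tests:
248 / 3 = 82.6666... ≈ 82.67

82.67


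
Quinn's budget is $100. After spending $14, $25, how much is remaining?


Add up expenses:
$14 + $25 = $39
Subtract from budget:
$100 - $39 = $61

$61


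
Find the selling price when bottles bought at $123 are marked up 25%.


Calculate the markup amount:
25% of $123 = $30.75
Add to cost:
$123 + $30.75 = $153.75

$153.75


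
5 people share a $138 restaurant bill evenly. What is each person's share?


Total bill: $138
Number of people: 5
Each pays: $138 / 5 = $27.60

$27.60


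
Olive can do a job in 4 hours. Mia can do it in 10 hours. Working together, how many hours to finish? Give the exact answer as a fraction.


Olive's rate: 1/4 of the job per hour
Mia's rate: 1/10 of the job per hour
Combined rate: 1/4 + 1/10 = 7/20 per hour
Time = 1 / (7/20) = 20/7 hours (≈ 2.86 hours)

20/7 hours


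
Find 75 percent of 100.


Convert percentage to decimal:
75% = 0.75
Multiply:
100 x 0.75 = 75

75


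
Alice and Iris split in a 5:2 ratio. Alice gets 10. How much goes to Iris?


Find the multiplier:
10 / 5 = 2
Apply to Iris's share:
2 x 2 = 4

4


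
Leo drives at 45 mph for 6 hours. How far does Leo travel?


Use the formula: distance = speed x time
Speed = 45 mph, Time = 6 hours
45 x 6 = 270 miles

270 miles


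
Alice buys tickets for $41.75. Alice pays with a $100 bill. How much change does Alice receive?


Start with the amount paid:
$100
Subtract the price:
$100 - $41.75 = $58.25

$58.25


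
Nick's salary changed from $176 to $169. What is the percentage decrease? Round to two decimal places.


Find the absolute change:
|169 - 176| = 7
Divide by original and multiply by 100:
7 / 176 x 100 = 3.9772...% ≈ 3.98%

3.98%


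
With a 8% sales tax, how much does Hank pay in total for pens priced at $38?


Calculate the tax:
8% of $38 = $3.04
Add tax to price:
$38 + $3.04 = $41.04

$41.04


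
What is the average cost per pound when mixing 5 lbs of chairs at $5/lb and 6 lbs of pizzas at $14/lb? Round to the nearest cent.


Cost of chairs:
5 x $5 = $25
Cost of pizzas:
6 x $14 = $84
Total cost: $25 + $84 = $109
Total weight: 11 lbs
Average: $109 / 11 = $9.9090... ≈ $9.91/lb

$9.91/lb


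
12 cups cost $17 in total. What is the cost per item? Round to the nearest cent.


Total cost: $17
Number of items: 12
Unit price: $17 / 12 = $1.4166... ≈ $1.42

$1.42


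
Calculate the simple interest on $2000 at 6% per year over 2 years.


Use the formula I = P x R x T / 100
P x R x T = 2000 x 6 x 2 = 24000
I = 24000 / 100 = $240

$240


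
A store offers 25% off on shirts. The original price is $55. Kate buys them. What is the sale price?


Calculate the discount amount:
25% of $55 = $13.75
Subtract from original:
$55 - $13.75 = $41.25

$41.25


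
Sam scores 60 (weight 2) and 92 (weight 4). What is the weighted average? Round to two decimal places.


Weighted sum:
2 x 60 + 4 x 92 = 488
Total weight:
2 + 4 = 6
Weighted average:
488 / 6 = 81.3333... ≈ 81.33

81.33


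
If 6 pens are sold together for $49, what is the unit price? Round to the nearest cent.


Total cost: $49
Number of items: 6
Unit price: $49 / 6 = $8.1666... ≈ $8.17

$8.17


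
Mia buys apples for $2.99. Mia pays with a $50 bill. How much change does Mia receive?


Start with the amount paid:
$50
Subtract the price:
$50 - $2.99 = $47.01

$47.01


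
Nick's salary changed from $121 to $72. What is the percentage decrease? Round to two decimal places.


Find the absolute change:
|72 - 121| = 49
Divide by original and multiply by 100:
49 / 121 x 100 = 40.4958...% ≈ 40.5%

40.5%


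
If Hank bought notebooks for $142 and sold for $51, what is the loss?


Selling price = $51
Cost price = $142
Loss = cost price - selling price:
Loss = $142 - $51 = $91

$91


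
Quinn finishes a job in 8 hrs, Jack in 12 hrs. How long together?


Quinn's rate: 1/8 of the job per hour
Jack's rate: 1/12 of the job per hour
Combined rate: 1/8 + 1/12 = 5/24 per hour
Time = 1 / (5/24) = 24/5 = 4.8 hours

4.8 hours


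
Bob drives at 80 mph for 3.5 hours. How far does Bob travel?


Use the formula: distance = speed x time
Speed = 80 mph, Time = 3.5 hours
80 x 3.5 = 280 miles

280 miles


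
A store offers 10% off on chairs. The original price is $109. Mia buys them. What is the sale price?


Calculate the discount amount:
10% of $109 = $10.90
Subtract from original:
$109 - $10.90 = $98.10

$98.10


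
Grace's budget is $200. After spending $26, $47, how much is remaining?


Add up expenses:
$26 + $47 = $73
Subtract from budget:
$200 - $73 = $127

$127


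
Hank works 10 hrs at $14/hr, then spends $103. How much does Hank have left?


Calculate earnings:
10 x $14 = $140
Subtract spending:
$140 - $103 = $37

$37


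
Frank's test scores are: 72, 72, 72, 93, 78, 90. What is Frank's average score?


Add the scores:
72 + 72 + 72 + 93 + 78 + 90 = 477
Divide by the number of tests:
477 / 6 = 79.5

79.5


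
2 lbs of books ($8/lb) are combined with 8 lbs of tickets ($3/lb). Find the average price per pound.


Cost of books:
2 x $8 = $16
Cost of tickets:
8 x $3 = $24
Total cost: $16 + $24 = $40
Total weight: 10 lbs
Average: $40 / 10 = $4/lb

$4/lb


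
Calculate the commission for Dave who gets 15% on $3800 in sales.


Convert rate to decimal:
15% = 0.15
Multiply by sales:
$3800 x 0.15 = $570

$570


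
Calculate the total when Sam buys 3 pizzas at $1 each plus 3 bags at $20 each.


Cost of pizzas:
3 x $1 = $3
Cost of bags:
3 x $20 = $60
Add both:
$3 + $60 = $63

$63


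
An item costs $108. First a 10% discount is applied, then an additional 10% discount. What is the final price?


First discount:
10% of $108 = $10.80
Price after first discount:
$108 - $10.80 = $97.20
Second discount:
10% of $97.20 = $9.72
Final price:
$97.20 - $9.72 = $87.48

$87.48


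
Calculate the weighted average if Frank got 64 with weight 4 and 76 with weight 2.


Weighted sum:
4 x 64 + 2 x 76 = 408
Total weight:
4 + 2 = 6
Weighted average:
408 / 6 = 68

68


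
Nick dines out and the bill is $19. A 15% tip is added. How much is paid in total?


Calculate the tip:
15% of $19 = $2.85
Add tip to meal cost:
$19 + $2.85 = $21.85

$21.85


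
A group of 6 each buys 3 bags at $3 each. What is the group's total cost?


Cost per person:
3 x $3 = $9
Group total:
6 x $9 = $54

$54


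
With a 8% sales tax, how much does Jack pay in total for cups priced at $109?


Calculate the tax:
8% of $109 = $8.72
Add tax to price:
$109 + $8.72 = $117.72

$117.72


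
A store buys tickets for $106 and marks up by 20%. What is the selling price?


Calculate the markup amount:
20% of $106 = $21.20
Add to cost:
$106 + $21.20 = $127.20

$127.20


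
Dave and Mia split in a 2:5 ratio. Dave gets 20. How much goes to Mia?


Find the multiplier:
20 / 2 = 10
Apply to Mia's share:
5 x 10 = 50

50


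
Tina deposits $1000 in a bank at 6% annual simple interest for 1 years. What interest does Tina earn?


Use the formula I = P x R x T / 100
P x R x T = 1000 x 6 x 1 = 6000
I = 6000 / 100 = $60

$60
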